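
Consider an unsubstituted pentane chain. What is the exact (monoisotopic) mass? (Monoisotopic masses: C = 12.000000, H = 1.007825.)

Atom tally by fragment:
  CH3 → C:1 H:3
  CH2 → C:1 H:2
  CH2 → C:1 H:2
  CH2 → C:1 H:2
  CH3 → C:1 H:3
Element totals:
  C: 5
  H: 12
Molecular formula: C5H12.
  M = 5(12.0) + 12(1.007825)
    = 60.000000 + 12.093900 = 72.093900

72.0939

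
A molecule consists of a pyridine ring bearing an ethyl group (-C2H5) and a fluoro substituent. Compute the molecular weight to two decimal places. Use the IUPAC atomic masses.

125.15 g/mol

Atom tally by fragment:
  pyridine ring core → C:5 H:5 N:1
  (− 2 ring H displaced by substituents)
  + C2H5 → C:2 H:5
  + F → F:1
Element totals:
  C: 7
  H: 8
  F: 1
  N: 1
Molecular formula: C7H8FN.
  M = 7(12.011) + 8(1.008) + 18.998 + 14.007
    = 84.077 + 8.064 + 18.998 + 14.007 = 125.146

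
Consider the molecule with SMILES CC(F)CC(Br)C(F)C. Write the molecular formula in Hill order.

C6H11BrF2

Atom tally by fragment:
  CH3 → C:1 H:3
  CH(F) → C:1 H:1 F:1
  CH2 → C:1 H:2
  CH(Br) → C:1 H:1 Br:1
  CH(F) → C:1 H:1 F:1
  CH3 → C:1 H:3
Element totals:
  C: 6
  H: 11
  Br: 1
  F: 2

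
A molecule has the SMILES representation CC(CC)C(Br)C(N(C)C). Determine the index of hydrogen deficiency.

0

Atom tally by fragment:
  CH3 → C:1 H:3
  CH(C2H5) → C:3 H:6
  CH(Br) → C:1 H:1 Br:1
  CH2N(CH3)2 → C:3 H:8 N:1
Element totals:
  C: 8
  H: 18
  Br: 1
  N: 1
Molecular formula: C8H18BrN.
DoU = (2C + 2 + N − H − X) / 2 = (2·8 + 2 + 1 − 18 − 1) / 2 = 0.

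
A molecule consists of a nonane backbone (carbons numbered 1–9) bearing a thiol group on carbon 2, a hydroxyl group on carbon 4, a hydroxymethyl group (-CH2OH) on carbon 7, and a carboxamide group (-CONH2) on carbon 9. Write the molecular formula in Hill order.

C11H23NO3S

Atom tally by fragment:
  CH3 → C:1 H:3
  CH(SH) → C:1 H:2 S:1
  CH2 → C:1 H:2
  CH(OH) → C:1 H:2 O:1
  CH2 → C:1 H:2
  CH2 → C:1 H:2
  CH(CH2OH) → C:2 H:4 O:1
  CH2 → C:1 H:2
  CH2CONH2 → C:2 H:4 O:1 N:1
Element totals:
  C: 11
  H: 23
  N: 1
  O: 3
  S: 1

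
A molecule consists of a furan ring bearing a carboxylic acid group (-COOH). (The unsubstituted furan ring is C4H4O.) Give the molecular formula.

Atom tally by fragment:
  furan ring core → C:4 H:4 O:1
  (− 1 ring H displaced by substituents)
  + COOH → C:1 H:1 O:2
Element totals:
  C: 5
  H: 4
  O: 3

C5H4O3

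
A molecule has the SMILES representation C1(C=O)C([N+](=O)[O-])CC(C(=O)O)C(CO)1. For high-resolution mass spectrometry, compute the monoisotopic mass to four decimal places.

Atom tally by fragment:
  cyclopentane ring core → C:5 H:10
  (− 4 ring H displaced by substituents)
  + CHO → C:1 H:1 O:1
  + NO2 → N:1 O:2
  + COOH → C:1 H:1 O:2
  + CH2OH → C:1 H:3 O:1
Element totals:
  C: 8
  H: 11
  N: 1
  O: 6
Molecular formula: C8H11NO6.
  M = 8(12.0) + 11(1.007825) + 14.003074 + 6(15.994915)
    = 96.000000 + 11.086075 + 14.003074 + 95.969490 = 217.058639

217.0586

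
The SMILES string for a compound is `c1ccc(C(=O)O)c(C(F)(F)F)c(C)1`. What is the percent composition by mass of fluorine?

27.92%

Atom tally by fragment:
  benzene ring core → C:6 H:6
  (− 3 ring H displaced by substituents)
  + COOH → C:1 H:1 O:2
  + CF3 → C:1 F:3
  + CH3 → C:1 H:3
Element totals:
  C: 9
  H: 7
  F: 3
  O: 2
Molecular formula: C9H7F3O2.
Molar mass = 204.147 g/mol.
Mass from F: 3 × 18.998 = 56.994 g/mol.
%F = 56.994 / 204.147 × 100 = 27.92%.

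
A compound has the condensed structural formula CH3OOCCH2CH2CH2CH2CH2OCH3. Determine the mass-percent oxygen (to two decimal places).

29.96%

Atom tally by fragment:
  CH3OOCCH2 → C:3 H:5 O:2
  CH2 → C:1 H:2
  CH2 → C:1 H:2
  CH2 → C:1 H:2
  CH2OCH3 → C:2 H:5 O:1
Element totals:
  C: 8
  H: 16
  O: 3
Molecular formula: C8H16O3.
Molar mass = 160.213 g/mol.
Mass from O: 3 × 15.999 = 47.997 g/mol.
%O = 47.997 / 160.213 × 100 = 29.96%.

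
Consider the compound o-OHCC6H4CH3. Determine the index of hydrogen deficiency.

5

Element totals:
  C: 8
  H: 8
  O: 1
Molecular formula: C8H8O.
DoU = (2C + 2 + N − H − X) / 2 = (2·8 + 2 + 0 − 8 − 0) / 2 = 5.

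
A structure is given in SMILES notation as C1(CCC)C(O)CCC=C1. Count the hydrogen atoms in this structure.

16

Atom tally by fragment:
  cyclohexene ring core → C:6 H:10
  (− 2 ring H displaced by substituents)
  + CH2CH2CH3 → C:3 H:7
  + OH → O:1 H:1
Element totals:
  C: 9
  H: 16
  O: 1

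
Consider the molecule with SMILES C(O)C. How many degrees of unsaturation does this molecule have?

0

Atom tally by fragment:
  HOCH2 → C:1 H:3 O:1
  CH3 → C:1 H:3
Element totals:
  C: 2
  H: 6
  O: 1
Molecular formula: C2H6O.
DoU = (2C + 2 + N − H − X) / 2 = (2·2 + 2 + 0 − 6 − 0) / 2 = 0.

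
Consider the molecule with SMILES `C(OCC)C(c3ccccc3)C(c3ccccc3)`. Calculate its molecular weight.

240.35 g/mol

Atom tally by fragment:
  C2H5OCH2 → C:3 H:7 O:1
  CH(C6H5) → C:7 H:6
  CH2C6H5 → C:7 H:7
Element totals:
  C: 17
  H: 20
  O: 1
Molecular formula: C17H20O.
  M = 17(12.011) + 20(1.008) + 15.999
    = 204.187 + 20.160 + 15.999 = 240.346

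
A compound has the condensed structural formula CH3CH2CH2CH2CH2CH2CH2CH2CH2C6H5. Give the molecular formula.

Element totals:
  C: 15
  H: 24

C15H24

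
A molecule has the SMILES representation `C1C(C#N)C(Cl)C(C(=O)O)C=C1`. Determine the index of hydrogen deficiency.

5

Atom tally by fragment:
  cyclohexene ring core → C:6 H:10
  (− 3 ring H displaced by substituents)
  + CN → C:1 N:1
  + Cl → Cl:1
  + COOH → C:1 H:1 O:2
Element totals:
  C: 8
  H: 8
  Cl: 1
  N: 1
  O: 2
Molecular formula: C8H8ClNO2.
DoU = (2C + 2 + N − H − X) / 2 = (2·8 + 2 + 1 − 8 − 1) / 2 = 5.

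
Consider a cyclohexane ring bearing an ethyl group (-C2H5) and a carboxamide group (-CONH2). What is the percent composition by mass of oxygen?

Atom tally by fragment:
  cyclohexane ring core → C:6 H:12
  (− 2 ring H displaced by substituents)
  + C2H5 → C:2 H:5
  + CONH2 → C:1 H:2 O:1 N:1
Element totals:
  C: 9
  H: 17
  N: 1
  O: 1
Molecular formula: C9H17NO.
Molar mass = 155.241 g/mol.
Mass from O: 1 × 15.999 = 15.999 g/mol.
%O = 15.999 / 155.241 × 100 = 10.31%.

10.31%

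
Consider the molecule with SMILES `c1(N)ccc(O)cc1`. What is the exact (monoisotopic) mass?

Atom tally by fragment:
  benzene ring core → C:6 H:6
  (− 2 ring H displaced by substituents)
  + NH2 → N:1 H:2
  + OH → O:1 H:1
Element totals:
  C: 6
  H: 7
  N: 1
  O: 1
Molecular formula: C6H7NO.
  M = 6(12.0) + 7(1.007825) + 14.003074 + 15.994915
    = 72.000000 + 7.054775 + 14.003074 + 15.994915 = 109.052764

109.0528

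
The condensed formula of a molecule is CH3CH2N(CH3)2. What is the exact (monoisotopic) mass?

Element totals:
  C: 4
  H: 11
  N: 1
Molecular formula: C4H11N.
  M = 4(12.0) + 11(1.007825) + 14.003074
    = 48.000000 + 11.086075 + 14.003074 = 73.089149

73.0891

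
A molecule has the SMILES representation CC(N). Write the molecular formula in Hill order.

C2H7N

Atom tally by fragment:
  CH3 → C:1 H:3
  CH2NH2 → C:1 H:4 N:1
Element totals:
  C: 2
  H: 7
  N: 1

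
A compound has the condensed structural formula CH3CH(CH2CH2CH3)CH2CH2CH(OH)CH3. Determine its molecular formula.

C9H20O

Element totals:
  C: 9
  H: 20
  O: 1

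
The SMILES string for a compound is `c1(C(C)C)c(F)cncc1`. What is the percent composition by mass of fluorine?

Atom tally by fragment:
  pyridine ring core → C:5 H:5 N:1
  (− 2 ring H displaced by substituents)
  + CH(CH3)2 → C:3 H:7
  + F → F:1
Element totals:
  C: 8
  H: 10
  F: 1
  N: 1
Molecular formula: C8H10FN.
Molar mass = 139.173 g/mol.
Mass from F: 1 × 18.998 = 18.998 g/mol.
%F = 18.998 / 139.173 × 100 = 13.65%.

13.65%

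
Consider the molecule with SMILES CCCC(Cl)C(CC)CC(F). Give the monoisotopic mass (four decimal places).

180.1081

Atom tally by fragment:
  CH3 → C:1 H:3
  CH2 → C:1 H:2
  CH2 → C:1 H:2
  CH(Cl) → C:1 H:1 Cl:1
  CH(C2H5) → C:3 H:6
  CH2 → C:1 H:2
  CH2F → C:1 H:2 F:1
Element totals:
  C: 9
  H: 18
  Cl: 1
  F: 1
Molecular formula: C9H18ClF.
  M = 9(12.0) + 18(1.007825) + 34.968853 + 18.998403
    = 108.000000 + 18.140850 + 34.968853 + 18.998403 = 180.108106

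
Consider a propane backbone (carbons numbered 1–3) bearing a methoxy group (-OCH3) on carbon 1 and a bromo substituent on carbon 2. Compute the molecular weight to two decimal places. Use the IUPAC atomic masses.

153.02 g/mol

Atom tally by fragment:
  CH3OCH2 → C:2 H:5 O:1
  CH(Br) → C:1 H:1 Br:1
  CH3 → C:1 H:3
Element totals:
  C: 4
  H: 9
  Br: 1
  O: 1
Molecular formula: C4H9BrO.
  M = 4(12.011) + 9(1.008) + 79.904 + 15.999
    = 48.044 + 9.072 + 79.904 + 15.999 = 153.019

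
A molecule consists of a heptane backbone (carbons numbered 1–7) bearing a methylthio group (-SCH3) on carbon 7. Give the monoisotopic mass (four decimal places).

146.1129

Atom tally by fragment:
  CH3 → C:1 H:3
  CH2 → C:1 H:2
  CH2 → C:1 H:2
  CH2 → C:1 H:2
  CH2 → C:1 H:2
  CH2 → C:1 H:2
  CH2SCH3 → C:2 H:5 S:1
Element totals:
  C: 8
  H: 18
  S: 1
Molecular formula: C8H18S.
  M = 8(12.0) + 18(1.007825) + 31.972071
    = 96.000000 + 18.140850 + 31.972071 = 146.112921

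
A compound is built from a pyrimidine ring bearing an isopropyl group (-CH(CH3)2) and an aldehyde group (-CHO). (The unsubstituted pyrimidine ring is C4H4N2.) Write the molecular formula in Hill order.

C8H10N2O

Atom tally by fragment:
  pyrimidine ring core → C:4 H:4 N:2
  (− 2 ring H displaced by substituents)
  + CH(CH3)2 → C:3 H:7
  + CHO → C:1 H:1 O:1
Element totals:
  C: 8
  H: 10
  N: 2
  O: 1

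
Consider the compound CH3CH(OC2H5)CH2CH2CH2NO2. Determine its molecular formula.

C7H15NO3

Atom tally by fragment:
  CH3 → C:1 H:3
  CH(OC2H5) → C:3 H:6 O:1
  CH2 → C:1 H:2
  CH2 → C:1 H:2
  CH2NO2 → C:1 H:2 N:1 O:2
Element totals:
  C: 7
  H: 15
  N: 1
  O: 3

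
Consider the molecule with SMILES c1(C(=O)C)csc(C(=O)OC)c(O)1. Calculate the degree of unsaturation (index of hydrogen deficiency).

Atom tally by fragment:
  thiophene ring core → C:4 H:4 S:1
  (− 3 ring H displaced by substituents)
  + COCH3 → C:2 H:3 O:1
  + COOCH3 → C:2 H:3 O:2
  + OH → O:1 H:1
Element totals:
  C: 8
  H: 8
  O: 4
  S: 1
Molecular formula: C8H8O4S.
DoU = (2C + 2 + N − H − X) / 2 = (2·8 + 2 + 0 − 8 − 0) / 2 = 5.

5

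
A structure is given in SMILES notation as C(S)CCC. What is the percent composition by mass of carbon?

Atom tally by fragment:
  HSCH2 → C:1 H:3 S:1
  CH2 → C:1 H:2
  CH2 → C:1 H:2
  CH3 → C:1 H:3
Element totals:
  C: 4
  H: 10
  S: 1
Molecular formula: C4H10S.
Molar mass = 90.184 g/mol.
Mass from C: 4 × 12.011 = 48.044 g/mol.
%C = 48.044 / 90.184 × 100 = 53.27%.

53.27%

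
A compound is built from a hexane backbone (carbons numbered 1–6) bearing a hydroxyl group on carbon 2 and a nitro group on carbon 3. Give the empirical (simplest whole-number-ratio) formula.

Atom tally by fragment:
  CH3 → C:1 H:3
  CH(OH) → C:1 H:2 O:1
  CH(NO2) → C:1 H:1 N:1 O:2
  CH2 → C:1 H:2
  CH2 → C:1 H:2
  CH3 → C:1 H:3
Element totals:
  C: 6
  H: 13
  N: 1
  O: 3
Molecular formula: C6H13NO3.
gcd of subscripts (6, 13, 1, 3) = 1, so the empirical formula equals the molecular formula.

C6H13NO3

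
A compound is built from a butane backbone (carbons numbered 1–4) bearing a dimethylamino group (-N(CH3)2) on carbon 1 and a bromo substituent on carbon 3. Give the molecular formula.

Atom tally by fragment:
  (CH3)2NCH2 → C:3 H:8 N:1
  CH2 → C:1 H:2
  CH(Br) → C:1 H:1 Br:1
  CH3 → C:1 H:3
Element totals:
  C: 6
  H: 14
  Br: 1
  N: 1

C6H14BrN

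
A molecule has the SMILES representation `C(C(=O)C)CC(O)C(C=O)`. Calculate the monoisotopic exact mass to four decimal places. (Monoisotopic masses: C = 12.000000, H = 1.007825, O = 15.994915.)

Atom tally by fragment:
  CH3COCH2 → C:3 H:5 O:1
  CH2 → C:1 H:2
  CH(OH) → C:1 H:2 O:1
  CH2CHO → C:2 H:3 O:1
Element totals:
  C: 7
  H: 12
  O: 3
Molecular formula: C7H12O3.
  M = 7(12.0) + 12(1.007825) + 3(15.994915)
    = 84.000000 + 12.093900 + 47.984745 = 144.078645

144.0786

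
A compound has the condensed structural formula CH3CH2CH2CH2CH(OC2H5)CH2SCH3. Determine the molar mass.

Element totals:
  C: 9
  H: 20
  O: 1
  S: 1
Molecular formula: C9H20OS.
  M = 9(12.011) + 20(1.008) + 15.999 + 32.06
    = 108.099 + 20.160 + 15.999 + 32.060 = 176.318

176.32 g/mol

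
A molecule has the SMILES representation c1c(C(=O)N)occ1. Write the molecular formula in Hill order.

C5H5NO2

Atom tally by fragment:
  furan ring core → C:4 H:4 O:1
  (− 1 ring H displaced by substituents)
  + CONH2 → C:1 H:2 O:1 N:1
Element totals:
  C: 5
  H: 5
  N: 1
  O: 2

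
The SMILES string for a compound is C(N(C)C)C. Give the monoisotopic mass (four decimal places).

73.0891

Atom tally by fragment:
  (CH3)2NCH2 → C:3 H:8 N:1
  CH3 → C:1 H:3
Element totals:
  C: 4
  H: 11
  N: 1
Molecular formula: C4H11N.
  M = 4(12.0) + 11(1.007825) + 14.003074
    = 48.000000 + 11.086075 + 14.003074 = 73.089149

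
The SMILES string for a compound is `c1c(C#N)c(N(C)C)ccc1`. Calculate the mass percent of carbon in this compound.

73.94%

Atom tally by fragment:
  benzene ring core → C:6 H:6
  (− 2 ring H displaced by substituents)
  + CN → C:1 N:1
  + N(CH3)2 → N:1 C:2 H:6
Element totals:
  C: 9
  H: 10
  N: 2
Molecular formula: C9H10N2.
Molar mass = 146.193 g/mol.
Mass from C: 9 × 12.011 = 108.099 g/mol.
%C = 108.099 / 146.193 × 100 = 73.94%.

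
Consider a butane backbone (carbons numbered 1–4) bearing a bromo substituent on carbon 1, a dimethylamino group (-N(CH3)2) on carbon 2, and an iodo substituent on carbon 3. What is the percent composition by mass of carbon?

Atom tally by fragment:
  BrCH2 → C:1 H:2 Br:1
  CH(N(CH3)2) → C:3 H:7 N:1
  CH(I) → C:1 H:1 I:1
  CH3 → C:1 H:3
Element totals:
  C: 6
  H: 13
  Br: 1
  I: 1
  N: 1
Molecular formula: C6H13BrIN.
Molar mass = 305.985 g/mol.
Mass from C: 6 × 12.011 = 72.066 g/mol.
%C = 72.066 / 305.985 × 100 = 23.55%.

23.55%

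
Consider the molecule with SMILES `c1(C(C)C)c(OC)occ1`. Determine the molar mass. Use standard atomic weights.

140.18 g/mol

Atom tally by fragment:
  furan ring core → C:4 H:4 O:1
  (− 2 ring H displaced by substituents)
  + CH(CH3)2 → C:3 H:7
  + OCH3 → C:1 H:3 O:1
Element totals:
  C: 8
  H: 12
  O: 2
Molecular formula: C8H12O2.
  M = 8(12.011) + 12(1.008) + 2(15.999)
    = 96.088 + 12.096 + 31.998 = 140.182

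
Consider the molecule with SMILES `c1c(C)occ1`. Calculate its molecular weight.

Atom tally by fragment:
  furan ring core → C:4 H:4 O:1
  (− 1 ring H displaced by substituents)
  + CH3 → C:1 H:3
Element totals:
  C: 5
  H: 6
  O: 1
Molecular formula: C5H6O.
  M = 5(12.011) + 6(1.008) + 15.999
    = 60.055 + 6.048 + 15.999 = 82.102

82.10 g/mol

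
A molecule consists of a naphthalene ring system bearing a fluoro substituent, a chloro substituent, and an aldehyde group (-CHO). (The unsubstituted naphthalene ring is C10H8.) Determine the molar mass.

208.62 g/mol

Atom tally by fragment:
  naphthalene ring system core → C:10 H:8
  (− 3 ring H displaced by substituents)
  + F → F:1
  + Cl → Cl:1
  + CHO → C:1 H:1 O:1
Element totals:
  C: 11
  H: 6
  Cl: 1
  F: 1
  O: 1
Molecular formula: C11H6ClFO.
  M = 11(12.011) + 6(1.008) + 35.45 + 18.998 + 15.999
    = 132.121 + 6.048 + 35.450 + 18.998 + 15.999 = 208.616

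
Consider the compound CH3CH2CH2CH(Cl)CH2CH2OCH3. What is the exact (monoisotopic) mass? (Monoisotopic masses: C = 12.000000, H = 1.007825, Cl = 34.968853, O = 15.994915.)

Atom tally by fragment:
  CH3 → C:1 H:3
  CH2 → C:1 H:2
  CH2 → C:1 H:2
  CH(Cl) → C:1 H:1 Cl:1
  CH2 → C:1 H:2
  CH2OCH3 → C:2 H:5 O:1
Element totals:
  C: 7
  H: 15
  Cl: 1
  O: 1
Molecular formula: C7H15ClO.
  M = 7(12.0) + 15(1.007825) + 34.968853 + 15.994915
    = 84.000000 + 15.117375 + 34.968853 + 15.994915 = 150.081143

150.0811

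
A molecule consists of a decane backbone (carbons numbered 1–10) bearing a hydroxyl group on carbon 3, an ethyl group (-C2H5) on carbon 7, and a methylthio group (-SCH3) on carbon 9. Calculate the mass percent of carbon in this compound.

67.18%

Atom tally by fragment:
  CH3 → C:1 H:3
  CH2 → C:1 H:2
  CH(OH) → C:1 H:2 O:1
  CH2 → C:1 H:2
  CH2 → C:1 H:2
  CH2 → C:1 H:2
  CH(C2H5) → C:3 H:6
  CH2 → C:1 H:2
  CH(SCH3) → C:2 H:4 S:1
  CH3 → C:1 H:3
Element totals:
  C: 13
  H: 28
  O: 1
  S: 1
Molecular formula: C13H28OS.
Molar mass = 232.426 g/mol.
Mass from C: 13 × 12.011 = 156.143 g/mol.
%C = 156.143 / 232.426 × 100 = 67.18%.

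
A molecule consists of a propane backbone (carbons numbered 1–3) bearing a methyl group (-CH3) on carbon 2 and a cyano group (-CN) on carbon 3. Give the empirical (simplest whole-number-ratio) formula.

C5H9N

Atom tally by fragment:
  CH3 → C:1 H:3
  CH(CH3) → C:2 H:4
  CH2CN → C:2 H:2 N:1
Element totals:
  C: 5
  H: 9
  N: 1
Molecular formula: C5H9N.
gcd of subscripts (5, 9, 1) = 1, so the empirical formula equals the molecular formula.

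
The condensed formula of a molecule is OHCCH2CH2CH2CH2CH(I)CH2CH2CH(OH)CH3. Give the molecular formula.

C10H19IO2

Atom tally by fragment:
  OHCCH2 → C:2 H:3 O:1
  CH2 → C:1 H:2
  CH2 → C:1 H:2
  CH2 → C:1 H:2
  CH(I) → C:1 H:1 I:1
  CH2 → C:1 H:2
  CH2 → C:1 H:2
  CH(OH) → C:1 H:2 O:1
  CH3 → C:1 H:3
Element totals:
  C: 10
  H: 19
  I: 1
  O: 2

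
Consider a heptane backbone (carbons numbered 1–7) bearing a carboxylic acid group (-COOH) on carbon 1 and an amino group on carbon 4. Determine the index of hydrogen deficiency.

1

Atom tally by fragment:
  HOOCCH2 → C:2 H:3 O:2
  CH2 → C:1 H:2
  CH2 → C:1 H:2
  CH(NH2) → C:1 H:3 N:1
  CH2 → C:1 H:2
  CH2 → C:1 H:2
  CH3 → C:1 H:3
Element totals:
  C: 8
  H: 17
  N: 1
  O: 2
Molecular formula: C8H17NO2.
DoU = (2C + 2 + N − H − X) / 2 = (2·8 + 2 + 1 − 17 − 0) / 2 = 1.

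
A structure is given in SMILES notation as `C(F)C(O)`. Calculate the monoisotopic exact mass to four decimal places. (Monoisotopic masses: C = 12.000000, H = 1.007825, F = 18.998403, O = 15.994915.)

Atom tally by fragment:
  FCH2 → C:1 H:2 F:1
  CH2OH → C:1 H:3 O:1
Element totals:
  C: 2
  H: 5
  F: 1
  O: 1
Molecular formula: C2H5FO.
  M = 2(12.0) + 5(1.007825) + 18.998403 + 15.994915
    = 24.000000 + 5.039125 + 18.998403 + 15.994915 = 64.032443

64.0324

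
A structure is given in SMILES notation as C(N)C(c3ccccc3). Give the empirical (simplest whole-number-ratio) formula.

C8H11N

Atom tally by fragment:
  H2NCH2 → C:1 H:4 N:1
  CH2C6H5 → C:7 H:7
Element totals:
  C: 8
  H: 11
  N: 1
Molecular formula: C8H11N.
gcd of subscripts (8, 11, 1) = 1, so the empirical formula equals the molecular formula.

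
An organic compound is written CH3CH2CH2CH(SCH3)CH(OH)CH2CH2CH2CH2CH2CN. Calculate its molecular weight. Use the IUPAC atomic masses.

229.38 g/mol

Atom tally by fragment:
  CH3 → C:1 H:3
  CH2 → C:1 H:2
  CH2 → C:1 H:2
  CH(SCH3) → C:2 H:4 S:1
  CH(OH) → C:1 H:2 O:1
  CH2 → C:1 H:2
  CH2 → C:1 H:2
  CH2 → C:1 H:2
  CH2 → C:1 H:2
  CH2CN → C:2 H:2 N:1
Element totals:
  C: 12
  H: 23
  N: 1
  O: 1
  S: 1
Molecular formula: C12H23NOS.
  M = 12(12.011) + 23(1.008) + 14.007 + 15.999 + 32.06
    = 144.132 + 23.184 + 14.007 + 15.999 + 32.060 = 229.382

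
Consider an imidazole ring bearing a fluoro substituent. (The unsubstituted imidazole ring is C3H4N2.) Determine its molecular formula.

C3H3FN2

Atom tally by fragment:
  imidazole ring core → C:3 H:4 N:2
  (− 1 ring H displaced by substituents)
  + F → F:1
Element totals:
  C: 3
  H: 3
  F: 1
  N: 2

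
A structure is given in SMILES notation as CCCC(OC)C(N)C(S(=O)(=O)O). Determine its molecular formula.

Atom tally by fragment:
  CH3 → C:1 H:3
  CH2 → C:1 H:2
  CH2 → C:1 H:2
  CH(OCH3) → C:2 H:4 O:1
  CH(NH2) → C:1 H:3 N:1
  CH2SO3H → C:1 H:3 S:1 O:3
Element totals:
  C: 7
  H: 17
  N: 1
  O: 4
  S: 1

C7H17NO4S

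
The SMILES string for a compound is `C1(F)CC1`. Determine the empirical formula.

C3H5F

Atom tally by fragment:
  cyclopropane ring core → C:3 H:6
  (− 1 ring H displaced by substituents)
  + F → F:1
Element totals:
  C: 3
  H: 5
  F: 1
Molecular formula: C3H5F.
gcd of subscripts (3, 1, 5) = 1, so the empirical formula equals the molecular formula.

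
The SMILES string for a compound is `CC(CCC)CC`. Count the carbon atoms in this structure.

7

Atom tally by fragment:
  CH3 → C:1 H:3
  CH(CH2CH2CH3) → C:4 H:8
  CH2 → C:1 H:2
  CH3 → C:1 H:3
Element totals:
  C: 7
  H: 16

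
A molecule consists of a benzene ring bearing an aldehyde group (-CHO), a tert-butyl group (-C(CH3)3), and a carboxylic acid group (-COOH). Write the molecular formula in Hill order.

C12H14O3

Atom tally by fragment:
  benzene ring core → C:6 H:6
  (− 3 ring H displaced by substituents)
  + CHO → C:1 H:1 O:1
  + C(CH3)3 → C:4 H:9
  + COOH → C:1 H:1 O:2
Element totals:
  C: 12
  H: 14
  O: 3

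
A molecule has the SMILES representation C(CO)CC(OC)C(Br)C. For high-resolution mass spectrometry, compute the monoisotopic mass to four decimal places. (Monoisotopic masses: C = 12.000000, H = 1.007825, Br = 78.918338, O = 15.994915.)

210.0255

Atom tally by fragment:
  HOCH2CH2 → C:2 H:5 O:1
  CH2 → C:1 H:2
  CH(OCH3) → C:2 H:4 O:1
  CH(Br) → C:1 H:1 Br:1
  CH3 → C:1 H:3
Element totals:
  C: 7
  H: 15
  Br: 1
  O: 2
Molecular formula: C7H15BrO2.
  M = 7(12.0) + 15(1.007825) + 78.918338 + 2(15.994915)
    = 84.000000 + 15.117375 + 78.918338 + 31.989830 = 210.025543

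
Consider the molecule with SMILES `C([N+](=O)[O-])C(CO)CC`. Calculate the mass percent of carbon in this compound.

45.10%

Atom tally by fragment:
  O2NCH2 → C:1 H:2 N:1 O:2
  CH(CH2OH) → C:2 H:4 O:1
  CH2 → C:1 H:2
  CH3 → C:1 H:3
Element totals:
  C: 5
  H: 11
  N: 1
  O: 3
Molecular formula: C5H11NO3.
Molar mass = 133.147 g/mol.
Mass from C: 5 × 12.011 = 60.055 g/mol.
%C = 60.055 / 133.147 × 100 = 45.10%.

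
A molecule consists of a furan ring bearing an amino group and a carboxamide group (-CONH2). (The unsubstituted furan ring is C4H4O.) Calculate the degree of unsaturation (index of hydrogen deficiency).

Atom tally by fragment:
  furan ring core → C:4 H:4 O:1
  (− 2 ring H displaced by substituents)
  + NH2 → N:1 H:2
  + CONH2 → C:1 H:2 O:1 N:1
Element totals:
  C: 5
  H: 6
  N: 2
  O: 2
Molecular formula: C5H6N2O2.
DoU = (2C + 2 + N − H − X) / 2 = (2·5 + 2 + 2 − 6 − 0) / 2 = 4.

4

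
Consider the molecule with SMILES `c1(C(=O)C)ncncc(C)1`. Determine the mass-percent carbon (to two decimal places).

Atom tally by fragment:
  pyrimidine ring core → C:4 H:4 N:2
  (− 2 ring H displaced by substituents)
  + COCH3 → C:2 H:3 O:1
  + CH3 → C:1 H:3
Element totals:
  C: 7
  H: 8
  N: 2
  O: 1
Molecular formula: C7H8N2O.
Molar mass = 136.154 g/mol.
Mass from C: 7 × 12.011 = 84.077 g/mol.
%C = 84.077 / 136.154 × 100 = 61.75%.

61.75%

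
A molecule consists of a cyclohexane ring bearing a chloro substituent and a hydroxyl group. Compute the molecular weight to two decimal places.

134.60 g/mol

Atom tally by fragment:
  cyclohexane ring core → C:6 H:12
  (− 2 ring H displaced by substituents)
  + Cl → Cl:1
  + OH → O:1 H:1
Element totals:
  C: 6
  H: 11
  Cl: 1
  O: 1
Molecular formula: C6H11ClO.
  M = 6(12.011) + 11(1.008) + 35.45 + 15.999
    = 72.066 + 11.088 + 35.450 + 15.999 = 134.603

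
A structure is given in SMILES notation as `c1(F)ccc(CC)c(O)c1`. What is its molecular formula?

Atom tally by fragment:
  benzene ring core → C:6 H:6
  (− 3 ring H displaced by substituents)
  + F → F:1
  + C2H5 → C:2 H:5
  + OH → O:1 H:1
Element totals:
  C: 8
  H: 9
  F: 1
  O: 1

C8H9FO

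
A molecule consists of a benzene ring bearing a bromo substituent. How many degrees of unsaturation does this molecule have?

4

Atom tally by fragment:
  benzene ring core → C:6 H:6
  (− 1 ring H displaced by substituents)
  + Br → Br:1
Element totals:
  C: 6
  H: 5
  Br: 1
Molecular formula: C6H5Br.
DoU = (2C + 2 + N − H − X) / 2 = (2·6 + 2 + 0 − 5 − 1) / 2 = 4.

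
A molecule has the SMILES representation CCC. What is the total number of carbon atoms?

3

Atom tally by fragment:
  CH3 → C:1 H:3
  CH2 → C:1 H:2
  CH3 → C:1 H:3
Element totals:
  C: 3
  H: 8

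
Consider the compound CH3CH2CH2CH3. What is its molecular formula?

Element totals:
  C: 4
  H: 10

C4H10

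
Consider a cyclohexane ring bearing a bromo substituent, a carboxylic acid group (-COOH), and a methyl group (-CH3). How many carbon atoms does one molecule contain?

8

Atom tally by fragment:
  cyclohexane ring core → C:6 H:12
  (− 3 ring H displaced by substituents)
  + Br → Br:1
  + COOH → C:1 H:1 O:2
  + CH3 → C:1 H:3
Element totals:
  C: 8
  H: 13
  Br: 1
  O: 2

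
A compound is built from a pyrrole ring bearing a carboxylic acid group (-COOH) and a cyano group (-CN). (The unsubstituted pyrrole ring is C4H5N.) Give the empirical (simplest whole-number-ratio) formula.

Atom tally by fragment:
  pyrrole ring core → C:4 H:5 N:1
  (− 2 ring H displaced by substituents)
  + COOH → C:1 H:1 O:2
  + CN → C:1 N:1
Element totals:
  C: 6
  H: 4
  N: 2
  O: 2
Molecular formula: C6H4N2O2.
gcd of subscripts = 2; dividing each by 2:
  C: 6/2 = 3
  H: 4/2 = 2
  N: 2/2 = 1
  O: 2/2 = 1

C3H2NO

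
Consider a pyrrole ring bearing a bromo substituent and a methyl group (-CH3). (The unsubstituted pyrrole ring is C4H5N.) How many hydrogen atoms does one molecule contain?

6

Atom tally by fragment:
  pyrrole ring core → C:4 H:5 N:1
  (− 2 ring H displaced by substituents)
  + Br → Br:1
  + CH3 → C:1 H:3
Element totals:
  C: 5
  H: 6
  Br: 1
  N: 1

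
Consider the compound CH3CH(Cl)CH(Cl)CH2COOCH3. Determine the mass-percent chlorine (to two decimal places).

38.32%

Atom tally by fragment:
  CH3 → C:1 H:3
  CH(Cl) → C:1 H:1 Cl:1
  CH(Cl) → C:1 H:1 Cl:1
  CH2COOCH3 → C:3 H:5 O:2
Element totals:
  C: 6
  H: 10
  Cl: 2
  O: 2
Molecular formula: C6H10Cl2O2.
Molar mass = 185.044 g/mol.
Mass from Cl: 2 × 35.45 = 70.900 g/mol.
%Cl = 70.900 / 185.044 × 100 = 38.32%.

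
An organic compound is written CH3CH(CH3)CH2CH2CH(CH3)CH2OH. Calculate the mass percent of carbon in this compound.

73.78%

Element totals:
  C: 8
  H: 18
  O: 1
Molecular formula: C8H18O.
Molar mass = 130.231 g/mol.
Mass from C: 8 × 12.011 = 96.088 g/mol.
%C = 96.088 / 130.231 × 100 = 73.78%.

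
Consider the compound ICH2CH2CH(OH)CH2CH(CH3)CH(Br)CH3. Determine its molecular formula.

Atom tally by fragment:
  ICH2 → C:1 H:2 I:1
  CH2 → C:1 H:2
  CH(OH) → C:1 H:2 O:1
  CH2 → C:1 H:2
  CH(CH3) → C:2 H:4
  CH(Br) → C:1 H:1 Br:1
  CH3 → C:1 H:3
Element totals:
  C: 8
  H: 16
  Br: 1
  I: 1
  O: 1

C8H16BrIO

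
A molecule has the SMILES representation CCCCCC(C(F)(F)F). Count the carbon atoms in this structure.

7

Atom tally by fragment:
  CH3 → C:1 H:3
  CH2 → C:1 H:2
  CH2 → C:1 H:2
  CH2 → C:1 H:2
  CH2 → C:1 H:2
  CH2CF3 → C:2 H:2 F:3
Element totals:
  C: 7
  H: 13
  F: 3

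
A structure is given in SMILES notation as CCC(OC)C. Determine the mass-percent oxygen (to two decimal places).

Atom tally by fragment:
  CH3 → C:1 H:3
  CH2 → C:1 H:2
  CH(OCH3) → C:2 H:4 O:1
  CH3 → C:1 H:3
Element totals:
  C: 5
  H: 12
  O: 1
Molecular formula: C5H12O.
Molar mass = 88.150 g/mol.
Mass from O: 1 × 15.999 = 15.999 g/mol.
%O = 15.999 / 88.150 × 100 = 18.15%.

18.15%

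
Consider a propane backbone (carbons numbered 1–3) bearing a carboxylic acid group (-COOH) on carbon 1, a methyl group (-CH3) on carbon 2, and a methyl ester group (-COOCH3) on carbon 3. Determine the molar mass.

160.17 g/mol

Atom tally by fragment:
  HOOCCH2 → C:2 H:3 O:2
  CH(CH3) → C:2 H:4
  CH2COOCH3 → C:3 H:5 O:2
Element totals:
  C: 7
  H: 12
  O: 4
Molecular formula: C7H12O4.
  M = 7(12.011) + 12(1.008) + 4(15.999)
    = 84.077 + 12.096 + 63.996 = 160.169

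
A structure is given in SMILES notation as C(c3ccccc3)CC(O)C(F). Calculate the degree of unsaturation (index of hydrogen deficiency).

4

Atom tally by fragment:
  C6H5CH2 → C:7 H:7
  CH2 → C:1 H:2
  CH(OH) → C:1 H:2 O:1
  CH2F → C:1 H:2 F:1
Element totals:
  C: 10
  H: 13
  F: 1
  O: 1
Molecular formula: C10H13FO.
DoU = (2C + 2 + N − H − X) / 2 = (2·10 + 2 + 0 − 13 − 1) / 2 = 4.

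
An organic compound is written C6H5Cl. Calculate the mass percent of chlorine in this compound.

Element totals:
  C: 6
  H: 5
  Cl: 1
Molecular formula: C6H5Cl.
Molar mass = 112.556 g/mol.
Mass from Cl: 1 × 35.45 = 35.450 g/mol.
%Cl = 35.450 / 112.556 × 100 = 31.50%.

31.50%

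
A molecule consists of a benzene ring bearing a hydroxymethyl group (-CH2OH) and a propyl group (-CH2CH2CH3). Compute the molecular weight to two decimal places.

Atom tally by fragment:
  benzene ring core → C:6 H:6
  (− 2 ring H displaced by substituents)
  + CH2OH → C:1 H:3 O:1
  + CH2CH2CH3 → C:3 H:7
Element totals:
  C: 10
  H: 14
  O: 1
Molecular formula: C10H14O.
  M = 10(12.011) + 14(1.008) + 15.999
    = 120.110 + 14.112 + 15.999 = 150.221

150.22 g/mol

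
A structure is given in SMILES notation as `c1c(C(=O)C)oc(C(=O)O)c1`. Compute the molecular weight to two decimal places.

154.12 g/mol

Atom tally by fragment:
  furan ring core → C:4 H:4 O:1
  (− 2 ring H displaced by substituents)
  + COCH3 → C:2 H:3 O:1
  + COOH → C:1 H:1 O:2
Element totals:
  C: 7
  H: 6
  O: 4
Molecular formula: C7H6O4.
  M = 7(12.011) + 6(1.008) + 4(15.999)
    = 84.077 + 6.048 + 63.996 = 154.121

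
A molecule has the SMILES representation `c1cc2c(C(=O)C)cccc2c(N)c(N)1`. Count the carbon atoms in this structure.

Atom tally by fragment:
  naphthalene ring system core → C:10 H:8
  (− 3 ring H displaced by substituents)
  + COCH3 → C:2 H:3 O:1
  + NH2 → N:1 H:2
  + NH2 → N:1 H:2
Element totals:
  C: 12
  H: 12
  N: 2
  O: 1

12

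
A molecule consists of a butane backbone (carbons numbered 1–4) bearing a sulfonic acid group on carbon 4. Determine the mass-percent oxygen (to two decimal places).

Atom tally by fragment:
  CH3 → C:1 H:3
  CH2 → C:1 H:2
  CH2 → C:1 H:2
  CH2SO3H → C:1 H:3 S:1 O:3
Element totals:
  C: 4
  H: 10
  O: 3
  S: 1
Molecular formula: C4H10O3S.
Molar mass = 138.181 g/mol.
Mass from O: 3 × 15.999 = 47.997 g/mol.
%O = 47.997 / 138.181 × 100 = 34.73%.

34.73%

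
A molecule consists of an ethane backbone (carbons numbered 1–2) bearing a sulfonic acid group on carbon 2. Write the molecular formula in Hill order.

Atom tally by fragment:
  CH3 → C:1 H:3
  CH2SO3H → C:1 H:3 S:1 O:3
Element totals:
  C: 2
  H: 6
  O: 3
  S: 1

C2H6O3S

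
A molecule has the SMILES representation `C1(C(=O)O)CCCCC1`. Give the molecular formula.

Atom tally by fragment:
  cyclohexane ring core → C:6 H:12
  (− 1 ring H displaced by substituents)
  + COOH → C:1 H:1 O:2
Element totals:
  C: 7
  H: 12
  O: 2

C7H12O2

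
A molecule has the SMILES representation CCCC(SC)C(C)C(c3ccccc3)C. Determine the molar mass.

Atom tally by fragment:
  CH3 → C:1 H:3
  CH2 → C:1 H:2
  CH2 → C:1 H:2
  CH(SCH3) → C:2 H:4 S:1
  CH(CH3) → C:2 H:4
  CH(C6H5) → C:7 H:6
  CH3 → C:1 H:3
Element totals:
  C: 15
  H: 24
  S: 1
Molecular formula: C15H24S.
  M = 15(12.011) + 24(1.008) + 32.06
    = 180.165 + 24.192 + 32.060 = 236.417

236.42 g/mol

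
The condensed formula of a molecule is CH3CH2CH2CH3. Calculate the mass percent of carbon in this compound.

82.66%

Element totals:
  C: 4
  H: 10
Molecular formula: C4H10.
Molar mass = 58.124 g/mol.
Mass from C: 4 × 12.011 = 48.044 g/mol.
%C = 48.044 / 58.124 × 100 = 82.66%.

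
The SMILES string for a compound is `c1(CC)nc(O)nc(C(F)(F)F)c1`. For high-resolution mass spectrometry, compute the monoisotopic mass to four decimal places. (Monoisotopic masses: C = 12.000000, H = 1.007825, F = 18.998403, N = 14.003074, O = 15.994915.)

Atom tally by fragment:
  pyrimidine ring core → C:4 H:4 N:2
  (− 3 ring H displaced by substituents)
  + C2H5 → C:2 H:5
  + OH → O:1 H:1
  + CF3 → C:1 F:3
Element totals:
  C: 7
  H: 7
  F: 3
  N: 2
  O: 1
Molecular formula: C7H7F3N2O.
  M = 7(12.0) + 7(1.007825) + 3(18.998403) + 2(14.003074) + 15.994915
    = 84.000000 + 7.054775 + 56.995209 + 28.006148 + 15.994915 = 192.051047

192.0510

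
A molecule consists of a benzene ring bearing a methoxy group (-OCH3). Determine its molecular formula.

C7H8O

Atom tally by fragment:
  benzene ring core → C:6 H:6
  (− 1 ring H displaced by substituents)
  + OCH3 → C:1 H:3 O:1
Element totals:
  C: 7
  H: 8
  O: 1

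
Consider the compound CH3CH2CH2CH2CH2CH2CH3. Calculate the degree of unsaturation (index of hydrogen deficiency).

0

Atom tally by fragment:
  CH3 → C:1 H:3
  CH2 → C:1 H:2
  CH2 → C:1 H:2
  CH2 → C:1 H:2
  CH2 → C:1 H:2
  CH2 → C:1 H:2
  CH3 → C:1 H:3
Element totals:
  C: 7
  H: 16
Molecular formula: C7H16.
DoU = (2C + 2 + N − H − X) / 2 = (2·7 + 2 + 0 − 16 − 0) / 2 = 0.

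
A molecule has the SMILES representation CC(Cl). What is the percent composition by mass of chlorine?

54.95%

Atom tally by fragment:
  CH3 → C:1 H:3
  CH2Cl → C:1 H:2 Cl:1
Element totals:
  C: 2
  H: 5
  Cl: 1
Molecular formula: C2H5Cl.
Molar mass = 64.512 g/mol.
Mass from Cl: 1 × 35.45 = 35.450 g/mol.
%Cl = 35.450 / 64.512 × 100 = 54.95%.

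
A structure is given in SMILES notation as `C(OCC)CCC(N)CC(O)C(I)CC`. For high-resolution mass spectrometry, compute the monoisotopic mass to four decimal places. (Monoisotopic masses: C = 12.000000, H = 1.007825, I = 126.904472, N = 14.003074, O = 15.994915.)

329.0852

Atom tally by fragment:
  C2H5OCH2 → C:3 H:7 O:1
  CH2 → C:1 H:2
  CH2 → C:1 H:2
  CH(NH2) → C:1 H:3 N:1
  CH2 → C:1 H:2
  CH(OH) → C:1 H:2 O:1
  CH(I) → C:1 H:1 I:1
  CH2 → C:1 H:2
  CH3 → C:1 H:3
Element totals:
  C: 11
  H: 24
  I: 1
  N: 1
  O: 2
Molecular formula: C11H24INO2.
  M = 11(12.0) + 24(1.007825) + 126.904472 + 14.003074 + 2(15.994915)
    = 132.000000 + 24.187800 + 126.904472 + 14.003074 + 31.989830 = 329.085176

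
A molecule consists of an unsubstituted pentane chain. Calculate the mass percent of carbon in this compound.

Atom tally by fragment:
  CH3 → C:1 H:3
  CH2 → C:1 H:2
  CH2 → C:1 H:2
  CH2 → C:1 H:2
  CH3 → C:1 H:3
Element totals:
  C: 5
  H: 12
Molecular formula: C5H12.
Molar mass = 72.151 g/mol.
Mass from C: 5 × 12.011 = 60.055 g/mol.
%C = 60.055 / 72.151 × 100 = 83.24%.

83.24%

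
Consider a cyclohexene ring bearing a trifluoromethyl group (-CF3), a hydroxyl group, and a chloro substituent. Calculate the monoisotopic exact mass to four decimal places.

Atom tally by fragment:
  cyclohexene ring core → C:6 H:10
  (− 3 ring H displaced by substituents)
  + CF3 → C:1 F:3
  + OH → O:1 H:1
  + Cl → Cl:1
Element totals:
  C: 7
  H: 8
  Cl: 1
  F: 3
  O: 1
Molecular formula: C7H8ClF3O.
  M = 7(12.0) + 8(1.007825) + 34.968853 + 3(18.998403) + 15.994915
    = 84.000000 + 8.062600 + 34.968853 + 56.995209 + 15.994915 = 200.021577

200.0216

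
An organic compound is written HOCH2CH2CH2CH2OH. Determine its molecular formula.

Atom tally by fragment:
  HOCH2 → C:1 H:3 O:1
  CH2 → C:1 H:2
  CH2 → C:1 H:2
  CH2OH → C:1 H:3 O:1
Element totals:
  C: 4
  H: 10
  O: 2

C4H10O2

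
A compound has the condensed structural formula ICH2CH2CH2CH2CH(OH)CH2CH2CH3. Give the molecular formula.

C8H17IO

Element totals:
  C: 8
  H: 17
  I: 1
  O: 1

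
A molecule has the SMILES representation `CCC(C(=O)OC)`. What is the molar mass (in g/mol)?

Atom tally by fragment:
  CH3 → C:1 H:3
  CH2 → C:1 H:2
  CH2COOCH3 → C:3 H:5 O:2
Element totals:
  C: 5
  H: 10
  O: 2
Molecular formula: C5H10O2.
  M = 5(12.011) + 10(1.008) + 2(15.999)
    = 60.055 + 10.080 + 31.998 = 102.133

102.13 g/mol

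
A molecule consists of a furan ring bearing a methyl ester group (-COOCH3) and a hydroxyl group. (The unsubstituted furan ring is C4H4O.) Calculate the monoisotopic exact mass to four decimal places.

Atom tally by fragment:
  furan ring core → C:4 H:4 O:1
  (− 2 ring H displaced by substituents)
  + COOCH3 → C:2 H:3 O:2
  + OH → O:1 H:1
Element totals:
  C: 6
  H: 6
  O: 4
Molecular formula: C6H6O4.
  M = 6(12.0) + 6(1.007825) + 4(15.994915)
    = 72.000000 + 6.046950 + 63.979660 = 142.026610

142.0266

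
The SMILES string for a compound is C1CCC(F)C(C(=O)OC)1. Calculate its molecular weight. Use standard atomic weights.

Atom tally by fragment:
  cyclopentane ring core → C:5 H:10
  (− 2 ring H displaced by substituents)
  + F → F:1
  + COOCH3 → C:2 H:3 O:2
Element totals:
  C: 7
  H: 11
  F: 1
  O: 2
Molecular formula: C7H11FO2.
  M = 7(12.011) + 11(1.008) + 18.998 + 2(15.999)
    = 84.077 + 11.088 + 18.998 + 31.998 = 146.161

146.16 g/mol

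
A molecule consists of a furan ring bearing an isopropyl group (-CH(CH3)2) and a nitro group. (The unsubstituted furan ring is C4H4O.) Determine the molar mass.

155.15 g/mol

Atom tally by fragment:
  furan ring core → C:4 H:4 O:1
  (− 2 ring H displaced by substituents)
  + CH(CH3)2 → C:3 H:7
  + NO2 → N:1 O:2
Element totals:
  C: 7
  H: 9
  N: 1
  O: 3
Molecular formula: C7H9NO3.
  M = 7(12.011) + 9(1.008) + 14.007 + 3(15.999)
    = 84.077 + 9.072 + 14.007 + 47.997 = 155.153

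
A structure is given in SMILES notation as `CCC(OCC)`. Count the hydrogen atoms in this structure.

12

Atom tally by fragment:
  CH3 → C:1 H:3
  CH2 → C:1 H:2
  CH2OC2H5 → C:3 H:7 O:1
Element totals:
  C: 5
  H: 12
  O: 1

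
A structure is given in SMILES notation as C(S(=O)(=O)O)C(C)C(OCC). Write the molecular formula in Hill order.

Atom tally by fragment:
  HO3SCH2 → C:1 H:3 S:1 O:3
  CH(CH3) → C:2 H:4
  CH2OC2H5 → C:3 H:7 O:1
Element totals:
  C: 6
  H: 14
  O: 4
  S: 1

C6H14O4S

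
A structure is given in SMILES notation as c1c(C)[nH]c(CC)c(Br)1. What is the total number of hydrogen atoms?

Atom tally by fragment:
  pyrrole ring core → C:4 H:5 N:1
  (− 3 ring H displaced by substituents)
  + CH3 → C:1 H:3
  + C2H5 → C:2 H:5
  + Br → Br:1
Element totals:
  C: 7
  H: 10
  Br: 1
  N: 1

10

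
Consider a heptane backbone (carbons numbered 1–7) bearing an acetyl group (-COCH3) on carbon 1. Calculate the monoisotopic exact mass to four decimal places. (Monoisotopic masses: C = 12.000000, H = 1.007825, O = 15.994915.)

Atom tally by fragment:
  CH3COCH2 → C:3 H:5 O:1
  CH2 → C:1 H:2
  CH2 → C:1 H:2
  CH2 → C:1 H:2
  CH2 → C:1 H:2
  CH2 → C:1 H:2
  CH3 → C:1 H:3
Element totals:
  C: 9
  H: 18
  O: 1
Molecular formula: C9H18O.
  M = 9(12.0) + 18(1.007825) + 15.994915
    = 108.000000 + 18.140850 + 15.994915 = 142.135765

142.1358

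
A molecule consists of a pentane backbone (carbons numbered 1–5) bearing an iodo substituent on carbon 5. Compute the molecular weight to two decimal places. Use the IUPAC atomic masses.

Atom tally by fragment:
  CH3 → C:1 H:3
  CH2 → C:1 H:2
  CH2 → C:1 H:2
  CH2 → C:1 H:2
  CH2I → C:1 H:2 I:1
Element totals:
  C: 5
  H: 11
  I: 1
Molecular formula: C5H11I.
  M = 5(12.011) + 11(1.008) + 126.904
    = 60.055 + 11.088 + 126.904 = 198.047

198.05 g/mol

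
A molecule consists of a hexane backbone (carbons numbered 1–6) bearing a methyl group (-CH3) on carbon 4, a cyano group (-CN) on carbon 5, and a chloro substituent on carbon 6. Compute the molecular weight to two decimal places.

Atom tally by fragment:
  CH3 → C:1 H:3
  CH2 → C:1 H:2
  CH2 → C:1 H:2
  CH(CH3) → C:2 H:4
  CH(CN) → C:2 H:1 N:1
  CH2Cl → C:1 H:2 Cl:1
Element totals:
  C: 8
  H: 14
  Cl: 1
  N: 1
Molecular formula: C8H14ClN.
  M = 8(12.011) + 14(1.008) + 35.45 + 14.007
    = 96.088 + 14.112 + 35.450 + 14.007 = 159.657

159.66 g/mol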